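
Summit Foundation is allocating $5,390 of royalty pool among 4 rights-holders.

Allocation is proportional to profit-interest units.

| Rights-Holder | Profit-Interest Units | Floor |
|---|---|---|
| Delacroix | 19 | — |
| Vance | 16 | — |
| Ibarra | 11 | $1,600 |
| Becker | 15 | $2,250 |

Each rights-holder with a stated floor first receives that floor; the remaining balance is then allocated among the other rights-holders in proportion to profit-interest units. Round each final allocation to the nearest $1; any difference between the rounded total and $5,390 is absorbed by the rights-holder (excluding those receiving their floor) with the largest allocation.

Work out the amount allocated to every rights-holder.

Minimums first: Ibarra $1,600; Becker $2,250. Balance $1,540.
Balance split over remaining profit-interest units 35: Delacroix 836.00 → $836; Vance 704.00 → $704.

Delacroix: $836 | Vance: $704 | Ibarra: $1,600 | Becker: $2,250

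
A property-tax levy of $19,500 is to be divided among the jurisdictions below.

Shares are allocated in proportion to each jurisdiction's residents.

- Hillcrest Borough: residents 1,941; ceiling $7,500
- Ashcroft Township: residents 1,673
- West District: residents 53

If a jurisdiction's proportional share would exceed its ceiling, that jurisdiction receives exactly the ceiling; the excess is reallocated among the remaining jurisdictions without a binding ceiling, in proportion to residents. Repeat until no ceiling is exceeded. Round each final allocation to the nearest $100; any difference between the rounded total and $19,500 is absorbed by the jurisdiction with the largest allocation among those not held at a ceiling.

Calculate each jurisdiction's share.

Residents total: 3,667.
Proportional shares (ignoring caps): Hillcrest Borough 10,321.65; Ashcroft Township 8,896.51; West District 281.84.
Cap binds for Hillcrest Borough ($7,500); balance $12,000 reallocated over remaining residents 1,726.
Redistributed shares: Ashcroft Township 11,631.52 → $11,600; West District 368.48 → $400.

Hillcrest Borough: $7,500; Ashcroft Township: $11,600; West District: $400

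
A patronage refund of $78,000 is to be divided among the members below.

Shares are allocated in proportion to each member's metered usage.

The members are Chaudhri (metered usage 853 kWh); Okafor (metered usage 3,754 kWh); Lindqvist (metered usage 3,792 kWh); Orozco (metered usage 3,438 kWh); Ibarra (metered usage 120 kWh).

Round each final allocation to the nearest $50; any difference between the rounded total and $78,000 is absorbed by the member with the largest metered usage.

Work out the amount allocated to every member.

Total metered usage = 11,957.
Pro-rata amounts: Chaudhri 853/11,957 × $78,000 = 5,564.44; Okafor 3,754/11,957 × $78,000 = 24,488.75; Lindqvist 3,792/11,957 × $78,000 = 24,736.64; Orozco 3,438/11,957 × $78,000 = 22,427.36; Ibarra 120/11,957 × $78,000 = 782.81.
At nearest $50: Chaudhri $5,550; Okafor $24,500; Lindqvist $24,750; Orozco $22,450; Ibarra $800. Sum = $78,050.
Difference $78,000 − $78,050 = −$50 applied to largest metered usage (Lindqvist): Lindqvist becomes $24,700.

Chaudhri: $5,550; Okafor: $24,500; Lindqvist: $24,700; Orozco: $22,450; Ibarra: $800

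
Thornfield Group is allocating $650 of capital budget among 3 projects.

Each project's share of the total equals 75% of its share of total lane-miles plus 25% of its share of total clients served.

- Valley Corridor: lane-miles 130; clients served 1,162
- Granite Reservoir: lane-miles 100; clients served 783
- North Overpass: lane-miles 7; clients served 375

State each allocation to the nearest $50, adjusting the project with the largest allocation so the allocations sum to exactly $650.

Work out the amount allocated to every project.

Totals — lane-miles 237, clients served 2,320.
Composite weights (75% lane-miles + 25% clients served): Valley Corridor 0.5366; Granite Reservoir 0.4008; North Overpass 0.0626.
Proportional shares: Valley Corridor 348.80; Granite Reservoir 260.54; North Overpass 40.66.
Rounded to nearest $50: Valley Corridor $350; Granite Reservoir $250; North Overpass $50. Sum = $650.
Sum already equals the total — no adjustment.

Valley Corridor: $350 | Granite Reservoir: $250 | North Overpass: $50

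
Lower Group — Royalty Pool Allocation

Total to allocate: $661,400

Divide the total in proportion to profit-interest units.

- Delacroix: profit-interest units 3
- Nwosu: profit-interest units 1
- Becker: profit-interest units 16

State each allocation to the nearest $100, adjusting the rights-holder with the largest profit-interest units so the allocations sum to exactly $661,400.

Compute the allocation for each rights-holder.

Total profit-interest units = 3 + 1 + 16 = 20.
Raw shares: Delacroix 99,210.00; Nwosu 33,070.00; Becker 529,120.00.
Rounded to nearest $100: Delacroix $99,200; Nwosu $33,100; Becker $529,100. Sum = $661,400.
Rounded total matches; no reconciliation needed.

Delacroix: $99,200 · Nwosu: $33,100 · Becker: $529,100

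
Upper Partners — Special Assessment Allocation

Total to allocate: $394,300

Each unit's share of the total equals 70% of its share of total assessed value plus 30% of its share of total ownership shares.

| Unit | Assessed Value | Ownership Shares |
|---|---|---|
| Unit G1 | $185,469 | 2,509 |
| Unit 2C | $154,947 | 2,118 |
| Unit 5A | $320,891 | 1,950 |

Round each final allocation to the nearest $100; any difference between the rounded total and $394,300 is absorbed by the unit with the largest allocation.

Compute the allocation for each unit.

Unit G1: $122,500 · Unit 2C: $102,800 · Unit 5A: $169,000

Assessed value total 661,307; ownership shares total 6,577.
Blended shares (70% assessed value + 30% ownership shares): Unit G1 0.3108; Unit 2C 0.2606; Unit 5A 0.4286.
Proportional shares: Unit G1 122,534.66; Unit 2C 102,763.38; Unit 5A 169,001.96.
After rounding ($100): Unit G1 $122,500; Unit 2C $102,800; Unit 5A $169,000. Sum = $394,300.
Sum already equals the total — no adjustment.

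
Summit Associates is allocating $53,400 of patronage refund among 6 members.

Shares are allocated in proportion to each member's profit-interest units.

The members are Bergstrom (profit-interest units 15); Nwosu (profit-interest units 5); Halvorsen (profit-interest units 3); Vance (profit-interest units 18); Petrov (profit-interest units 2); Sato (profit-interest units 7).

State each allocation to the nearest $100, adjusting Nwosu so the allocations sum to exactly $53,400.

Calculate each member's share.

Bergstrom: $16,000; Nwosu: $5,400; Halvorsen: $3,200; Vance: $19,200; Petrov: $2,100; Sato: $7,500

Profit-interest units total: 50.
Raw shares: Bergstrom 15/50 × $53,400 = 16,020.00; Nwosu 5/50 × $53,400 = 5,340.00; Halvorsen 3/50 × $53,400 = 3,204.00; Vance 18/50 × $53,400 = 19,224.00; Petrov 2/50 × $53,400 = 2,136.00; Sato 7/50 × $53,400 = 7,476.00.
At nearest $100: Bergstrom $16,000; Nwosu $5,300; Halvorsen $3,200; Vance $19,200; Petrov $2,100; Sato $7,500. Sum = $53,300.
Difference $53,400 − $53,300 = +$100 applied to Nwosu: Nwosu becomes $5,400.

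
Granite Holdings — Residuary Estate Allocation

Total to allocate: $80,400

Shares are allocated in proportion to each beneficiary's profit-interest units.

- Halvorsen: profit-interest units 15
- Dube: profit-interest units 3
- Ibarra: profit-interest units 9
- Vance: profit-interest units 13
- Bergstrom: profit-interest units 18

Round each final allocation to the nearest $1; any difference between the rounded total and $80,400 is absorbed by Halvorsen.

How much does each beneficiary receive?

Profit-interest units total: 58.
Proportional shares: Halvorsen 15/58 × $80,400 = 20,793.10; Dube 3/58 × $80,400 = 4,158.62; Ibarra 9/58 × $80,400 = 12,475.86; Vance 13/58 × $80,400 = 18,020.69; Bergstrom 18/58 × $80,400 = 24,951.72.
At nearest $1: Halvorsen $20,793; Dube $4,159; Ibarra $12,476; Vance $18,021; Bergstrom $24,952. Sum = $80,401.
Difference $80,400 − $80,401 = −$1 applied to Halvorsen: Halvorsen becomes $20,792.

Halvorsen: $20,792; Dube: $4,159; Ibarra: $12,476; Vance: $18,021; Bergstrom: $24,952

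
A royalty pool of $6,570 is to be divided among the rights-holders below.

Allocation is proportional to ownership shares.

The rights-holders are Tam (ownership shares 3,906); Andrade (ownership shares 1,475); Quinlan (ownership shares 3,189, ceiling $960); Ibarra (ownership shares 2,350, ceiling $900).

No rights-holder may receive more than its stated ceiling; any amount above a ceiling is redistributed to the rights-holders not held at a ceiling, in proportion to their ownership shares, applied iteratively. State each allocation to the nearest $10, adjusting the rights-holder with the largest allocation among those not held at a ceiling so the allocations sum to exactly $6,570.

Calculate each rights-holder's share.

Sum of ownership shares: 10,920.
Unconstrained shares: Tam 2,350.04; Andrade 887.43; Quinlan 1,918.66; Ibarra 1,413.87.
Cap binds for Quinlan ($960), Ibarra ($900); residual $4,710 reallocated over remaining ownership shares 5,381.
Remaining shares: Tam 3,418.93 → $3,420; Andrade 1,291.07 → $1,290.

Tam: $3,420 · Andrade: $1,290 · Quinlan: $960 · Ibarra: $900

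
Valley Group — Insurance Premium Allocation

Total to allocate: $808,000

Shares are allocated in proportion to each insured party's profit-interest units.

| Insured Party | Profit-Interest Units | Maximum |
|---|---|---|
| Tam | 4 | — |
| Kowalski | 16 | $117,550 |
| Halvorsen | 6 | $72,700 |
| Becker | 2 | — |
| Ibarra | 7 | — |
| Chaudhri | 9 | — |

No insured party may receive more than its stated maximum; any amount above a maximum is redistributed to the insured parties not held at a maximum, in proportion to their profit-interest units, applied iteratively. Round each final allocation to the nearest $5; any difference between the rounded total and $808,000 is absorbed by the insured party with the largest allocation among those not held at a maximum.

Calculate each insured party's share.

Total profit-interest units = 44.
Proportional shares (ignoring caps): Tam 73,454.55; Kowalski 293,818.18; Halvorsen 110,181.82; Becker 36,727.27; Ibarra 128,545.45; Chaudhri 165,272.73.
Capped: Kowalski ($117,550), Halvorsen ($72,700); residual $617,750 reallocated over remaining profit-interest units 22.
Redistributed shares: Tam 112,318.18 → $112,320; Becker 56,159.09 → $56,160; Ibarra 196,556.82 → $196,555; Chaudhri 252,715.91 → $252,715.

Tam: $112,320; Kowalski: $117,550; Halvorsen: $72,700; Becker: $56,160; Ibarra: $196,555; Chaudhri: $252,715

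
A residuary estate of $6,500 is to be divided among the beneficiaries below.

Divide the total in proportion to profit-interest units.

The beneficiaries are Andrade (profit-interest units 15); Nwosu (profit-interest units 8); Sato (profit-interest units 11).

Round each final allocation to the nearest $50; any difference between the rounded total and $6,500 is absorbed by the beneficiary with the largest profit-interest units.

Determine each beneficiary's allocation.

Total profit-interest units = 15 + 8 + 11 = 34.
Proportional shares: Andrade 2,867.65; Nwosu 1,529.41; Sato 2,102.94.
Rounded to nearest $50: Andrade $2,850; Nwosu $1,550; Sato $2,100. Sum = $6,500.
Sum already equals the total — no adjustment.

Andrade: $2,850; Nwosu: $1,550; Sato: $2,100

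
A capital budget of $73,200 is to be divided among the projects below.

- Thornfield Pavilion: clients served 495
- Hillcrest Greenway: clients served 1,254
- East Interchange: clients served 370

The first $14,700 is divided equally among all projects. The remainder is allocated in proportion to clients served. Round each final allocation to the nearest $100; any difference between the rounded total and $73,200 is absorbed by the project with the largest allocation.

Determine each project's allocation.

Equal tier: $14,700 ÷ 3 = $4,900 apiece.
Remainder $58,500 by clients served (total 2,119): Thornfield Pavilion 13,665.64 → $13,700; Hillcrest Greenway 34,619.63 → $34,600; East Interchange 10,214.72 → $10,200.
Totals: Thornfield Pavilion $4,900 + $13,700 = $18,600; Hillcrest Greenway $4,900 + $34,600 = $39,500; East Interchange $4,900 + $10,200 = $15,100.

Thornfield Pavilion: $18,600 | Hillcrest Greenway: $39,500 | East Interchange: $15,100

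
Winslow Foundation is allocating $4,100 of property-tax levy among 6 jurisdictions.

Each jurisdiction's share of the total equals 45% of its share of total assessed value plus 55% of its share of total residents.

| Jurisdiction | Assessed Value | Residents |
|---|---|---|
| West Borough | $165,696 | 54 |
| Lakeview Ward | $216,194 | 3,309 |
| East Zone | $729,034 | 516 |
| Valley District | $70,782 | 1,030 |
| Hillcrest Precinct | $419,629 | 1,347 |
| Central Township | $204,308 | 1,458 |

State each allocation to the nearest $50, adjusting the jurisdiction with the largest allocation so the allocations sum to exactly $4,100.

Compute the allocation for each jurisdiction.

West Borough: $200; Lakeview Ward: $1,200; East Zone: $900; Valley District: $350; Hillcrest Precinct: $800; Central Township: $650

Totals — assessed value 1,805,643, residents 7,714.
Composite weights (45% assessed value + 55% residents): West Borough 0.0451; Lakeview Ward 0.2898; East Zone 0.2185; Valley District 0.0911; Hillcrest Precinct 0.2006; Central Township 0.1549.
Raw shares: West Borough 185.09; Lakeview Ward 1,188.21; East Zone 895.76; Valley District 373.42; Hillcrest Precinct 822.54; Central Township 634.97.
Rounded to nearest $50: West Borough $200; Lakeview Ward $1,200; East Zone $900; Valley District $350; Hillcrest Precinct $800; Central Township $650. Sum = $4,100.
No rounding difference to absorb.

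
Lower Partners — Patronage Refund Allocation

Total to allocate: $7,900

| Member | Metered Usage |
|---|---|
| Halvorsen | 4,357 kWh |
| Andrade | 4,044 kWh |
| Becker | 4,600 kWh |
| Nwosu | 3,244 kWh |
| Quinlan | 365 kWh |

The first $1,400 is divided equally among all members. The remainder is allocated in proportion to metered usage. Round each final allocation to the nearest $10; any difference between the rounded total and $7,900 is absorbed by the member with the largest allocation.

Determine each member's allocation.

Halvorsen: $1,990; Andrade: $1,860; Becker: $2,080; Nwosu: $1,550; Quinlan: $420

$1,400 shared equally gives $280 per member.
Remainder $6,500 by metered usage (total 16,610): Halvorsen 1,705.03 → $1,710; Andrade 1,582.54 → $1,580; Becker 1,800.12 → $1,800; Nwosu 1,269.48 → $1,270; Quinlan 142.84 → $140.
Totals: Halvorsen $280 + $1,710 = $1,990; Andrade $280 + $1,580 = $1,860; Becker $280 + $1,800 = $2,080; Nwosu $280 + $1,270 = $1,550; Quinlan $280 + $140 = $420.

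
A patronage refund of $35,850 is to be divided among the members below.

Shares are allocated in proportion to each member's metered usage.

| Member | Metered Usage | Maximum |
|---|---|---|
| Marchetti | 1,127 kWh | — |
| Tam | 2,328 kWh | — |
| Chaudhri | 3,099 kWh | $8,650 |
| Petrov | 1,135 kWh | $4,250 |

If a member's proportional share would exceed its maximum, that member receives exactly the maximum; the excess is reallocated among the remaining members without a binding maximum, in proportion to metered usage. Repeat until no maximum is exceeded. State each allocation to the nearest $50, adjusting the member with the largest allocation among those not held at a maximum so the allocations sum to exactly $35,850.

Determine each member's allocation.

Metered usage total: 7,689.
Proportional shares (ignoring caps): Marchetti 5,254.64; Tam 10,854.31; Chaudhri 14,449.10; Petrov 5,291.94.
Held at cap: Chaudhri ($8,650), Petrov ($4,250); remaining pool $22,950 reallocated over remaining metered usage 3,455.
Redistributed shares: Marchetti 7,486.15 → $7,500; Tam 15,463.85 → $15,450.

Marchetti: $7,500 | Tam: $15,450 | Chaudhri: $8,650 | Petrov: $4,250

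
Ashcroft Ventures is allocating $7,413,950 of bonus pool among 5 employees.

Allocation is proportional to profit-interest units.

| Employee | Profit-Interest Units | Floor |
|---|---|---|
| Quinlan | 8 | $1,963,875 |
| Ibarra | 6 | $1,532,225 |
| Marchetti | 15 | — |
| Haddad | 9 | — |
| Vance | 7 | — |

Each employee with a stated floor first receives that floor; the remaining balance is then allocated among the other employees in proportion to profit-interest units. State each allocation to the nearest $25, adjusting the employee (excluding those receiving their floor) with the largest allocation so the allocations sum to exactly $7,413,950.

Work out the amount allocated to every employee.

Quinlan: $1,963,875 | Ibarra: $1,532,225 | Marchetti: $1,895,725 | Haddad: $1,137,450 | Vance: $884,675

Minimums first: Quinlan $1,963,875; Ibarra $1,532,225. Remaining pool $3,917,850.
Remaining pool split over remaining profit-interest units 31: Marchetti 1,895,733.87 → $1,895,725; Haddad 1,137,440.32 → $1,137,450; Vance 884,675.81 → $884,675.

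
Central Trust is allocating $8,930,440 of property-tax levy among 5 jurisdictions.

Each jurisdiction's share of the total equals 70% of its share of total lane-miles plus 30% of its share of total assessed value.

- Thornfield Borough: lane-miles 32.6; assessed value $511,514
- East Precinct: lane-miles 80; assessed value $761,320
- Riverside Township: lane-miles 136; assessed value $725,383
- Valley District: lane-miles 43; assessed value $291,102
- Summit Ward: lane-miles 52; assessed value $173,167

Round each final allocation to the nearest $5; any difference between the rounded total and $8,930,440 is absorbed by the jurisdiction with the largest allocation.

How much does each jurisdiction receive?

Thornfield Borough: $1,149,625 | East Precinct: $2,283,785 | Riverside Township: $3,263,530 | Valley District: $1,099,035 | Summit Ward: $1,134,465

Lane-miles total 343.6; assessed value total 2,462,486.
Blended shares (70% lane-miles + 30% assessed value): Thornfield Borough 0.1287; East Precinct 0.2557; Riverside Township 0.3654; Valley District 0.1231; Summit Ward 0.1270.
Raw shares: Thornfield Borough 1,149,626.40; East Precinct 2,283,784.83; Riverside Township 3,263,525.63; Valley District 1,099,035.92; Summit Ward 1,134,467.22.
After rounding ($5): Thornfield Borough $1,149,625; East Precinct $2,283,785; Riverside Township $3,263,525; Valley District $1,099,035; Summit Ward $1,134,465. Sum = $8,930,435.
Difference $8,930,440 − $8,930,435 = +$5 applied to largest allocation (Riverside Township): Riverside Township becomes $3,263,530.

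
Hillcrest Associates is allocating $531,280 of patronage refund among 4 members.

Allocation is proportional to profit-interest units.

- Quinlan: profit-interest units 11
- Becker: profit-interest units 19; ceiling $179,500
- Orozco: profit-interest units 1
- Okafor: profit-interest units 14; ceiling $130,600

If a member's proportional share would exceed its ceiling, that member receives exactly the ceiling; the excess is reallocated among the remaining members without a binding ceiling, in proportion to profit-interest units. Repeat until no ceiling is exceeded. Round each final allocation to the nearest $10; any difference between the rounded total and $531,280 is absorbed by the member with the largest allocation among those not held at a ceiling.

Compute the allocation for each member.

Quinlan: $202,750; Becker: $179,500; Orozco: $18,430; Okafor: $130,600

Sum of profit-interest units: 45.
Unconstrained shares: Quinlan 129,868.44; Becker 224,318.22; Orozco 11,806.22; Okafor 165,287.11.
Cap binds for Becker ($179,500), Okafor ($130,600); residual $221,180 reallocated over remaining profit-interest units 12.
Shares after redistribution: Quinlan 202,748.33 → $202,750; Orozco 18,431.67 → $18,430.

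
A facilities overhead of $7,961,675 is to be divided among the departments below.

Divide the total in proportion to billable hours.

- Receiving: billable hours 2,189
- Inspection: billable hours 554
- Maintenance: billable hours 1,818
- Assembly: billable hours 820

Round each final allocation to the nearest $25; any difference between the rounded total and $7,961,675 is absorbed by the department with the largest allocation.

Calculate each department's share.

Sum of billable hours: 5,381.
Pro-rata amounts: Receiving 2,189/5,381 × $7,961,675 = 3,238,823.00; Inspection 554/5,381 × $7,961,675 = 819,692.98; Maintenance 1,818/5,381 × $7,961,675 = 2,689,895.03; Assembly 820/5,381 × $7,961,675 = 1,213,263.98.
Rounded to nearest $25: Receiving $3,238,825; Inspection $819,700; Maintenance $2,689,900; Assembly $1,213,275. Sum = $7,961,700.
Difference $7,961,675 − $7,961,700 = −$25 applied to largest allocation (Receiving): Receiving becomes $3,238,800.

Receiving: $3,238,800 · Inspection: $819,700 · Maintenance: $2,689,900 · Assembly: $1,213,275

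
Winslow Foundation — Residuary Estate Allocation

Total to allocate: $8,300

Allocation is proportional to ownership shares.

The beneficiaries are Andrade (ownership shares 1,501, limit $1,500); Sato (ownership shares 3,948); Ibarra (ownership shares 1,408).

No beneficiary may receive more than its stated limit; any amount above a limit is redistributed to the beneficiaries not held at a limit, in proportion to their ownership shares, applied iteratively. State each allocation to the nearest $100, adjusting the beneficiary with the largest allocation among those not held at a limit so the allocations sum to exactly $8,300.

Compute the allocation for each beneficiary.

Andrade: $1,500 · Sato: $5,000 · Ibarra: $1,800

Ownership shares total: 6,857.
Proportional shares (ignoring caps): Andrade 1,816.87; Sato 4,778.82; Ibarra 1,704.30.
Cap binds for Andrade ($1,500); remaining pool $6,800 reallocated over remaining ownership shares 5,356.
Shares after redistribution: Sato 5,012.40 → $5,000; Ibarra 1,787.60 → $1,800.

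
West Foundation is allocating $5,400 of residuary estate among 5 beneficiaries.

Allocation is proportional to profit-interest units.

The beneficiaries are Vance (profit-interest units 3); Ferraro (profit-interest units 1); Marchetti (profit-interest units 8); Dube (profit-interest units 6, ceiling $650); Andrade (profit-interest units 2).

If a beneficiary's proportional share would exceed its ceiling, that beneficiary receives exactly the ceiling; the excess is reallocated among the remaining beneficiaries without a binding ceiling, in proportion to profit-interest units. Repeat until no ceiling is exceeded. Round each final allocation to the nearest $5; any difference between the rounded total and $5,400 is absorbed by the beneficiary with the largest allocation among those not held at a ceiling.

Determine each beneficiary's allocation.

Vance: $1,020 | Ferraro: $340 | Marchetti: $2,710 | Dube: $650 | Andrade: $680

Profit-interest units total: 20.
Pro-rata shares before constraints: Vance 810.00; Ferraro 270.00; Marchetti 2,160.00; Dube 1,620.00; Andrade 540.00.
Capped: Dube ($650); balance $4,750 reallocated over remaining profit-interest units 14.
Shares after redistribution: Vance 1,017.86 → $1,020; Ferraro 339.29 → $340; Marchetti 2,714.29 → $2,715; Andrade 678.57 → $680.
Rounding difference −$5 applied to Marchetti → $2,710.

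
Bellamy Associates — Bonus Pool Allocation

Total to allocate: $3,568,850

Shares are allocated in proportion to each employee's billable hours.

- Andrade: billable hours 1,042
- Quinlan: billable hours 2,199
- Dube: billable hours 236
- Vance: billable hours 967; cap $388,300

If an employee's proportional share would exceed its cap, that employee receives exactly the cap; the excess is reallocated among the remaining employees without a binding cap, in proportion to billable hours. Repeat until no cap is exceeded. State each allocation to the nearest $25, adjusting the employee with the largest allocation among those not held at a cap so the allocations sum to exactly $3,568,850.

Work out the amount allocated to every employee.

Andrade: $953,150 · Quinlan: $2,011,525 · Dube: $215,875 · Vance: $388,300

Billable hours total: 4,444.
Unconstrained shares: Andrade 836,800.56; Quinlan 1,765,954.35; Dube 189,524.89; Vance 776,570.20.
Held at cap: Vance ($388,300); remaining pool $3,180,550 reallocated over remaining billable hours 3,477.
Shares after redistribution: Andrade 953,158.79 → $953,150; Quinlan 2,011,512.64 → $2,011,525; Dube 215,878.57 → $215,875.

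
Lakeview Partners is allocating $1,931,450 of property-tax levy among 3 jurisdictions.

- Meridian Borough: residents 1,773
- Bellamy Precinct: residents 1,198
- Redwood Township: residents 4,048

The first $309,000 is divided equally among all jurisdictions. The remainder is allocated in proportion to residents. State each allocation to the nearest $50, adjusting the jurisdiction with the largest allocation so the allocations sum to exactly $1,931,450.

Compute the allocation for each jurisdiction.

Equal tier: $309,000 ÷ 3 = $103,000 apiece.
Remainder $1,622,450 by residents (total 7,019): Meridian Borough 409,831.01 → $409,850; Bellamy Precinct 276,919.09 → $276,900; Redwood Township 935,699.90 → $935,700.
Totals: Meridian Borough $103,000 + $409,850 = $512,850; Bellamy Precinct $103,000 + $276,900 = $379,900; Redwood Township $103,000 + $935,700 = $1,038,700.

Meridian Borough: $512,850 · Bellamy Precinct: $379,900 · Redwood Township: $1,038,700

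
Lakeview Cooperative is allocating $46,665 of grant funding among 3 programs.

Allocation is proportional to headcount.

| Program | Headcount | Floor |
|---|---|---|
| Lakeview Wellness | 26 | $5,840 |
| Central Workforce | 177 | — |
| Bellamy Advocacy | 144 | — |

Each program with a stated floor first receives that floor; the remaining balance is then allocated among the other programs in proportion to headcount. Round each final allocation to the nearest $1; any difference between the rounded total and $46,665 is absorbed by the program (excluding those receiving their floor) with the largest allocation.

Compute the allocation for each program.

Guaranteed amounts: Lakeview Wellness $5,840. Residual $40,825.
Residual split over remaining headcount 321: Central Workforce 22,510.98 → $22,511; Bellamy Advocacy 18,314.02 → $18,314.

Lakeview Wellness: $5,840; Central Workforce: $22,511; Bellamy Advocacy: $18,314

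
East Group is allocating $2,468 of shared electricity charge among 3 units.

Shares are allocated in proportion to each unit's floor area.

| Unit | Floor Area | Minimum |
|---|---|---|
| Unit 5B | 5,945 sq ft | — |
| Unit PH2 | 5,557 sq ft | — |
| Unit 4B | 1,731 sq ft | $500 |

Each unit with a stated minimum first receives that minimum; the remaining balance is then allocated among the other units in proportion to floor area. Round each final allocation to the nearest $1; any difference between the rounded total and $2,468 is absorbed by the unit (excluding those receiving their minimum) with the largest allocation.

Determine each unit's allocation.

Minimums first: Unit 4B $500. Residual $1,968.
Residual split over remaining floor area 11,502: Unit 5B 1,017.19 → $1,017; Unit PH2 950.81 → $951.

Unit 5B: $1,017 · Unit PH2: $951 · Unit 4B: $500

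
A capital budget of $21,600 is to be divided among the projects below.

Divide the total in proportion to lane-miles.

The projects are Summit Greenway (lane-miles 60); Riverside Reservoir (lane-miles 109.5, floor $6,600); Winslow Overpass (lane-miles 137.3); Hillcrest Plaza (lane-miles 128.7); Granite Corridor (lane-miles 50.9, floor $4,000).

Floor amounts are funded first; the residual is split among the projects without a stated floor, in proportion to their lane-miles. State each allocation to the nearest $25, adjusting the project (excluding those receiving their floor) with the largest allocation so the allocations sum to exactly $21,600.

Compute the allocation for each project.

Summit Greenway: $2,025; Riverside Reservoir: $6,600; Winslow Overpass: $4,625; Hillcrest Plaza: $4,350; Granite Corridor: $4,000

Minimums first: Riverside Reservoir $6,600; Granite Corridor $4,000. Remaining pool $11,000.
Remaining pool split over remaining lane-miles 326: Summit Greenway 2,024.54 → $2,025; Winslow Overpass 4,632.82 → $4,625; Hillcrest Plaza 4,342.64 → $4,350.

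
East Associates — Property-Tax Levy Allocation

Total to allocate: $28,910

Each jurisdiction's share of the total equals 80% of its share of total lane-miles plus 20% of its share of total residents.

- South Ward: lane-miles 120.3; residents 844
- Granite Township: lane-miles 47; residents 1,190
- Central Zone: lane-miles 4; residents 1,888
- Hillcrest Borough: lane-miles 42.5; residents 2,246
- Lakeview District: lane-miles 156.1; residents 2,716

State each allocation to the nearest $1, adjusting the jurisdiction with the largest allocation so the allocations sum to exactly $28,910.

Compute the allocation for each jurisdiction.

Totals — lane-miles 369.9, residents 8,884.
Blended shares (80% lane-miles + 20% residents): South Ward 0.2792; Granite Township 0.1284; Central Zone 0.0512; Hillcrest Borough 0.1425; Lakeview District 0.3987.
Pro-rata amounts: South Ward 8,071.06; Granite Township 3,713.17; Central Zone 1,478.87; Hillcrest Borough 4,119.08; Lakeview District 11,527.82.
After rounding ($1): South Ward $8,071; Granite Township $3,713; Central Zone $1,479; Hillcrest Borough $4,119; Lakeview District $11,528. Sum = $28,910.
No rounding difference to absorb.

South Ward: $8,071; Granite Township: $3,713; Central Zone: $1,479; Hillcrest Borough: $4,119; Lakeview District: $11,528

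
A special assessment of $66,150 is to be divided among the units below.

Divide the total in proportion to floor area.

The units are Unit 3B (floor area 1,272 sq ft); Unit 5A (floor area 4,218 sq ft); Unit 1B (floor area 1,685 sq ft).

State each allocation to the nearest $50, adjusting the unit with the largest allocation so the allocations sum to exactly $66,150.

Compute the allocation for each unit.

Sum of floor area: 7,175.
Pro-rata amounts: Unit 3B 1,272/7,175 × $66,150 = 11,727.22; Unit 5A 4,218/7,175 × $66,150 = 38,887.90; Unit 1B 1,685/7,175 × $66,150 = 15,534.88.
Rounded to nearest $50: Unit 3B $11,750; Unit 5A $38,900; Unit 1B $15,550. Sum = $66,200.
Difference $66,150 − $66,200 = −$50 applied to largest allocation (Unit 5A): Unit 5A becomes $38,850.

Unit 3B: $11,750; Unit 5A: $38,850; Unit 1B: $15,550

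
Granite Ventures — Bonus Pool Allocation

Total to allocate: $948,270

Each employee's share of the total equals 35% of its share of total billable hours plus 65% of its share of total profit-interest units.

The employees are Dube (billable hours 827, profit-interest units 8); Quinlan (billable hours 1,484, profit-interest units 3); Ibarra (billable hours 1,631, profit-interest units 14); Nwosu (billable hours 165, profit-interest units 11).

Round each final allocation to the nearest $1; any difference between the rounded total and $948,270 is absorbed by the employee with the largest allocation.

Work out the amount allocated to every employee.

Dube: $203,804 · Quinlan: $171,289 · Ibarra: $371,506 · Nwosu: $201,671

Totals — billable hours 4,107, profit-interest units 36.
Combined weights (35% billable hours + 65% profit-interest units): Dube 0.2149; Quinlan 0.1806; Ibarra 0.3918; Nwosu 0.2127.
Pro-rata amounts: Dube 203,803.78; Quinlan 171,289.49; Ibarra 371,505.80; Nwosu 201,670.92.
After rounding ($1): Dube $203,804; Quinlan $171,289; Ibarra $371,506; Nwosu $201,671. Sum = $948,270.
No rounding difference to absorb.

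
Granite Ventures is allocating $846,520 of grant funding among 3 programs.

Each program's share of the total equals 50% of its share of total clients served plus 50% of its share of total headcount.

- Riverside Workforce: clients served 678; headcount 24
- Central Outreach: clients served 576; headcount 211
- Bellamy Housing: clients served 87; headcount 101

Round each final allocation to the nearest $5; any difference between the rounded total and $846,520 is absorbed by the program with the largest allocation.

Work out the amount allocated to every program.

Riverside Workforce: $244,230 · Central Outreach: $447,600 · Bellamy Housing: $154,690

Totals — clients served 1,341, headcount 336.
Blended shares (50% clients served + 50% headcount): Riverside Workforce 0.2885; Central Outreach 0.5288; Bellamy Housing 0.1827.
Unrounded shares: Riverside Workforce 244,230.08; Central Outreach 447,600.16; Bellamy Housing 154,689.76.
Rounded to nearest $5: Riverside Workforce $244,230; Central Outreach $447,600; Bellamy Housing $154,690. Sum = $846,520.
Sum already equals the total — no adjustment.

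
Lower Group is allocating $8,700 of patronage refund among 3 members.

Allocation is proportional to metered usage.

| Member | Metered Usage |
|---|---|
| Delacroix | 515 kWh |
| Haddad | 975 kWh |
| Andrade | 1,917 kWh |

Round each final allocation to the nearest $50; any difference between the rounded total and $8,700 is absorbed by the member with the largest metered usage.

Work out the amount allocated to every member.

Metered usage total: 515 + 975 + 1,917 = 3,407.
Unrounded shares: Delacroix 1,315.09; Haddad 2,489.73; Andrade 4,895.19.
Rounded to nearest $50: Delacroix $1,300; Haddad $2,500; Andrade $4,900. Sum = $8,700.
No rounding difference to absorb.

Delacroix: $1,300 · Haddad: $2,500 · Andrade: $4,900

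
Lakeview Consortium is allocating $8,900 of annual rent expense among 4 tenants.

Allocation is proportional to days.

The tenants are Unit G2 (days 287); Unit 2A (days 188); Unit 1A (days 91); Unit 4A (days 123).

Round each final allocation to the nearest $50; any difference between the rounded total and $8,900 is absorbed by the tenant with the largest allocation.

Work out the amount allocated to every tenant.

Unit G2: $3,650 · Unit 2A: $2,450 · Unit 1A: $1,200 · Unit 4A: $1,600

Days total: 689.
Pro-rata amounts: Unit G2 287/689 × $8,900 = 3,707.26; Unit 2A 188/689 × $8,900 = 2,428.45; Unit 1A 91/689 × $8,900 = 1,175.47; Unit 4A 123/689 × $8,900 = 1,588.82.
After rounding ($50): Unit G2 $3,700; Unit 2A $2,450; Unit 1A $1,200; Unit 4A $1,600. Sum = $8,950.
Difference $8,900 − $8,950 = −$50 applied to largest allocation (Unit G2): Unit G2 becomes $3,650.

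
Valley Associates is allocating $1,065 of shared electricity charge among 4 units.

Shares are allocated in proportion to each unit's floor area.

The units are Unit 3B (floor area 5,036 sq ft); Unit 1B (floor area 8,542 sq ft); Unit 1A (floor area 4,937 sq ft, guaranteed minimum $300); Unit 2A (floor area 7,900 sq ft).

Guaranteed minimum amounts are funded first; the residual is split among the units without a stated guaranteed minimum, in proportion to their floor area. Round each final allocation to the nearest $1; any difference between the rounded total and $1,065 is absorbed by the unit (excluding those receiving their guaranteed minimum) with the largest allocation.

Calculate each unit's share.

Fund the minimums — Unit 1A $300. Residual $765.
Residual split over remaining floor area 21,478: Unit 3B 179.37 → $179; Unit 1B 304.25 → $304; Unit 2A 281.38 → $281.
Rounding difference +$1 applied to Unit 1B → $305.

Unit 3B: $179 · Unit 1B: $305 · Unit 1A: $300 · Unit 2A: $281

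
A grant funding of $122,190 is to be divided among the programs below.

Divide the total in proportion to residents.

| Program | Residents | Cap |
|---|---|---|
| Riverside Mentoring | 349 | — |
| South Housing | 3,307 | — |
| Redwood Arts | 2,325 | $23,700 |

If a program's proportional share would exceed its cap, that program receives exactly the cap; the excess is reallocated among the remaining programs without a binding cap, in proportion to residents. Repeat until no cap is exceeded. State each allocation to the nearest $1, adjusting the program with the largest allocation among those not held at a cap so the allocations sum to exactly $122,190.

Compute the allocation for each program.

Combined residents = 5,981.
Pro-rata shares before constraints: Riverside Mentoring 7,129.96; South Housing 67,561.00; Redwood Arts 47,499.04.
Cap binds for Redwood Arts ($23,700); balance $98,490 reallocated over remaining residents 3,656.
Redistributed shares: Riverside Mentoring 9,401.81 → $9,402; South Housing 89,088.19 → $89,088.

Riverside Mentoring: $9,402 · South Housing: $89,088 · Redwood Arts: $23,700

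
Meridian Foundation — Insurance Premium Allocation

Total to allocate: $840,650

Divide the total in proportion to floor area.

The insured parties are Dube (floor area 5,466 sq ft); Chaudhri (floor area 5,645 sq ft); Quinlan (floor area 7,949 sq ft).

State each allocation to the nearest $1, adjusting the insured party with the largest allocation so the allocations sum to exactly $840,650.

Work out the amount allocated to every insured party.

Dube: $241,080; Chaudhri: $248,975; Quinlan: $350,595

Floor area total: 19,060.
Proportional shares: Dube 5,466/19,060 × $840,650 = 241,080.42; Chaudhri 5,645/19,060 × $840,650 = 248,975.30; Quinlan 7,949/19,060 × $840,650 = 350,594.27.
After rounding ($1): Dube $241,080; Chaudhri $248,975; Quinlan $350,594. Sum = $840,649.
Difference $840,650 − $840,649 = +$1 applied to largest allocation (Quinlan): Quinlan becomes $350,595.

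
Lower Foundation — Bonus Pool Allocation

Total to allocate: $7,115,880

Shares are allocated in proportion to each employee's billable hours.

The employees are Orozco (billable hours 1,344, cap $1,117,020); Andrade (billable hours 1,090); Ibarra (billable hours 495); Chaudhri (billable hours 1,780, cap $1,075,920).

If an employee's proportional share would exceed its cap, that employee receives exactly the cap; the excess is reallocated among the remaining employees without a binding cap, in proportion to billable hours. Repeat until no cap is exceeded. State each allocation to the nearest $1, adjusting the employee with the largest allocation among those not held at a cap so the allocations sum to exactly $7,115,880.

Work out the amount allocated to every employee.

Combined billable hours = 4,709.
Unconstrained shares: Orozco 2,030,949.82; Andrade 1,647,124.49; Ibarra 748,006.07; Chaudhri 2,689,799.62.
Held at cap: Orozco ($1,117,020), Chaudhri ($1,075,920); remaining pool $4,922,940 reallocated over remaining billable hours 1,585.
Redistributed shares: Andrade 3,385,491.86 → $3,385,492; Ibarra 1,537,448.14 → $1,537,448.

Orozco: $1,117,020 | Andrade: $3,385,492 | Ibarra: $1,537,448 | Chaudhri: $1,075,920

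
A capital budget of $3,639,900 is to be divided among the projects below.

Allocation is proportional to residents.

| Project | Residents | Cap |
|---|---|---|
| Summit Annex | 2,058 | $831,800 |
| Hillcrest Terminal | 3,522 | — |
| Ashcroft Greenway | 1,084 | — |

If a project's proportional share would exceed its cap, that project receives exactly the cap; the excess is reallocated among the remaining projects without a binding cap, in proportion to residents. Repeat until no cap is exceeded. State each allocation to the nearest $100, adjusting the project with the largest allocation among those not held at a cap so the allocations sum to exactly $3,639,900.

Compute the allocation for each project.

Summit Annex: $831,800 · Hillcrest Terminal: $2,147,200 · Ashcroft Greenway: $660,900

Sum of residents: 6,664.
Proportional shares (ignoring caps): Summit Annex 1,124,086.76; Hillcrest Terminal 1,923,728.66; Ashcroft Greenway 592,084.57.
Held at cap: Summit Annex ($831,800); remaining pool $2,808,100 reallocated over remaining residents 4,606.
Remaining shares: Hillcrest Terminal 2,147,227.14 → $2,147,200; Ashcroft Greenway 660,872.86 → $660,900.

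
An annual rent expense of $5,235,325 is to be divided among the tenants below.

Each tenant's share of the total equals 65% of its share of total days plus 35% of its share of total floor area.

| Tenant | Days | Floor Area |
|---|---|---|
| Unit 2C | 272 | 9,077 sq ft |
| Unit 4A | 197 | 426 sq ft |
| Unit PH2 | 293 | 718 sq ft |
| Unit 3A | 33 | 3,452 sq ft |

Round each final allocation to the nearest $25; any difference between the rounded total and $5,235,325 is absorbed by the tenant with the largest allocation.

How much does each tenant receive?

Unit 2C: $2,380,700 | Unit 4A: $900,350 | Unit PH2: $1,350,400 | Unit 3A: $603,875

Totals — days 795, floor area 13,673.
Combined weights (65% days + 35% floor area): Unit 2C 0.4547; Unit 4A 0.1720; Unit PH2 0.2579; Unit 3A 0.1153.
Pro-rata amounts: Unit 2C 2,380,722.25; Unit 4A 900,339.18; Unit PH2 1,350,394.68; Unit 3A 603,868.88.
At nearest $25: Unit 2C $2,380,725; Unit 4A $900,350; Unit PH2 $1,350,400; Unit 3A $603,875. Sum = $5,235,350.
Difference $5,235,325 − $5,235,350 = −$25 applied to largest allocation (Unit 2C): Unit 2C becomes $2,380,700.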